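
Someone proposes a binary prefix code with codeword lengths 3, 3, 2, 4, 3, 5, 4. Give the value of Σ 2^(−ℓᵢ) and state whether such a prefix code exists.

0.78125; yes

With common denominator 2^5 = 32: Σ 2^(−ℓᵢ) = 4/32 + 4/32 + 8/32 + 2/32 + 4/32 + 1/32 + 2/32 = 25/32 = 0.78125.
Kraft's inequality requires Σ ≤ 1; here Σ = 0.78125 ≤ 1, so such a prefix code exists.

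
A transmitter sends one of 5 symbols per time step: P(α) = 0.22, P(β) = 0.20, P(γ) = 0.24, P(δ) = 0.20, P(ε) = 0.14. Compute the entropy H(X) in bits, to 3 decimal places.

2.301 bits

H = −Σ pᵢ log₂ pᵢ.
−0.22·log₂(0.22) = 0.4806
−0.20·log₂(0.20) = 0.4644
−0.24·log₂(0.24) = 0.4941
−0.20·log₂(0.20) = 0.4644
−0.14·log₂(0.14) = 0.3971
Sum ≈ 2.3006 → 2.301 bits.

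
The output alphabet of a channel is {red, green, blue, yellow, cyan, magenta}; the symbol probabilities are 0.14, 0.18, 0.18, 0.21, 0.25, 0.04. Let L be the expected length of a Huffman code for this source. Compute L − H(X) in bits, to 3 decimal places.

Entropy H = −Σ p log₂ p ≈ 2.4463 bits.
Huffman merges: 1/25+7/50→9/50; 9/50+9/50→9/25; 9/50+21/100→39/100; 1/4+9/25→61/100; 39/100+61/100→1. L = 127/50 ≈ 2.5400.
L − H = 2.5400 − 2.4463 = 0.094 bits.

0.094 bits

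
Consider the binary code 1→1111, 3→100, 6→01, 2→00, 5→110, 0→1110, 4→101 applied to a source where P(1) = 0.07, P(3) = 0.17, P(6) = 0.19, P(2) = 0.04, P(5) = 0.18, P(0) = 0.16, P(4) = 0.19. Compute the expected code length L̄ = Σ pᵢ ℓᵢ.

L̄ = Σ pᵢ·ℓᵢ = 0.07·4 + 0.17·3 + 0.19·2 + 0.04·2 + 0.18·3 + 0.16·4 + 0.19·3 = 3 bits/symbol.

3 bits/symbol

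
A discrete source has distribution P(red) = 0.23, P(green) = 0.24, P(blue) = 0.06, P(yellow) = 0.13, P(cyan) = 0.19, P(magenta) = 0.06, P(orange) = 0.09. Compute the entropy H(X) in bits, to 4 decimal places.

2.6194 bits

H = −Σ pᵢ log₂ pᵢ.
−0.23·log₂(0.23) = 0.4877
−0.24·log₂(0.24) = 0.4941
−0.06·log₂(0.06) = 0.2435
−0.13·log₂(0.13) = 0.3826
−0.19·log₂(0.19) = 0.4552
−0.06·log₂(0.06) = 0.2435
−0.09·log₂(0.09) = 0.3127
Sum ≈ 2.6194 → 2.6194 bits.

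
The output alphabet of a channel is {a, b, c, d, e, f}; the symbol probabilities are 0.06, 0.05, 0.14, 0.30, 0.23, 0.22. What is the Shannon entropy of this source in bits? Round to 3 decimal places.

2.346 bits

H = −Σ pᵢ log₂ pᵢ.
−0.06·log₂(0.06) = 0.2435
−0.05·log₂(0.05) = 0.2161
−0.14·log₂(0.14) = 0.3971
−0.30·log₂(0.30) = 0.5211
−0.23·log₂(0.23) = 0.4877
−0.22·log₂(0.22) = 0.4806
Sum ≈ 2.3461 → 2.346 bits.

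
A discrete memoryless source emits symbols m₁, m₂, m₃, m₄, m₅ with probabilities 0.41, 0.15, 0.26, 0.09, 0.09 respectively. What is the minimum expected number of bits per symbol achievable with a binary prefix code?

Repeatedly combine the two least-probable nodes; the expected code length is the sum of the merged weights.
merge 9/100 + 9/100 → 9/50
merge 3/20 + 9/50 → 33/100
merge 13/50 + 33/100 → 59/100
merge 41/100 + 59/100 → 1
L = 9/50 + 33/100 + 59/100 + 1 = 21/10 = 2.1 bits/symbol.

2.1 bits/symbol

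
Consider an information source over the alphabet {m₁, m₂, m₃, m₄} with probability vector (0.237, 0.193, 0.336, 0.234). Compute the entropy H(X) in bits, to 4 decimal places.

H = −Σ pᵢ log₂ pᵢ.
−0.237·log₂(0.237) = 0.4923
−0.193·log₂(0.193) = 0.4581
−0.336·log₂(0.336) = 0.5287
−0.234·log₂(0.234) = 0.4903
Sum ≈ 1.9693 → 1.9693 bits.

1.9693 bits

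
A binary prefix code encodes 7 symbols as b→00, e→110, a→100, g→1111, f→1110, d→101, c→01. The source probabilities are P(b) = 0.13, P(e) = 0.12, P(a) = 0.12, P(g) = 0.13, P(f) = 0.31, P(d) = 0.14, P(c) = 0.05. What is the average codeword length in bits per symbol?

L̄ = Σ pᵢ·ℓᵢ = 0.13·2 + 0.12·3 + 0.12·3 + 0.13·4 + 0.31·4 + 0.14·3 + 0.05·2 = 3.26 bits/symbol.

3.26 bits/symbol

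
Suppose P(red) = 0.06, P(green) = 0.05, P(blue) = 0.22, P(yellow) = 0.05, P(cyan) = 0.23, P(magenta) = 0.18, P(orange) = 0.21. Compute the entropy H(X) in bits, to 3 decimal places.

H = −Σ pᵢ log₂ pᵢ.
−0.06·log₂(0.06) = 0.2435
−0.05·log₂(0.05) = 0.2161
−0.22·log₂(0.22) = 0.4806
−0.05·log₂(0.05) = 0.2161
−0.23·log₂(0.23) = 0.4877
−0.18·log₂(0.18) = 0.4453
−0.21·log₂(0.21) = 0.4728
Sum ≈ 2.5621 → 2.562 bits.

2.562 bits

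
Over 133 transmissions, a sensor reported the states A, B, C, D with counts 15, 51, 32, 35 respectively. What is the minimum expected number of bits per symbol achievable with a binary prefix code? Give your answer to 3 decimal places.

1.970 bits/symbol

Probabilities are the counts divided by 133.
Repeatedly combine the two least-probable nodes; the expected code length is the sum of the merged weights.
merge 15/133 + 32/133 → 47/133
merge 5/19 + 47/133 → 82/133
merge 51/133 + 82/133 → 1
L = 47/133 + 82/133 + 1 = 262/133 ≈ 1.970 bits/symbol.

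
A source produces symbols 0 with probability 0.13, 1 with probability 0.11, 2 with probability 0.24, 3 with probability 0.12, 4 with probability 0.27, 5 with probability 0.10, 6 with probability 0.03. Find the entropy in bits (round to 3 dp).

H = −Σ pᵢ log₂ pᵢ.
−0.13·log₂(0.13) = 0.3826
−0.11·log₂(0.11) = 0.3503
−0.24·log₂(0.24) = 0.4941
−0.12·log₂(0.12) = 0.3671
−0.27·log₂(0.27) = 0.5100
−0.10·log₂(0.10) = 0.3322
−0.03·log₂(0.03) = 0.1518
Sum ≈ 2.5881 → 2.588 bits.

2.588 bits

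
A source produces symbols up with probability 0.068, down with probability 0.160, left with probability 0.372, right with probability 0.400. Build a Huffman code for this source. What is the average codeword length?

1.828 bits/symbol

Repeatedly combine the two least-probable nodes; the expected code length is the sum of the merged weights.
merge 17/250 + 4/25 → 57/250
merge 57/250 + 93/250 → 3/5
merge 2/5 + 3/5 → 1
L = 57/250 + 3/5 + 1 = 457/250 = 1.828 bits/symbol.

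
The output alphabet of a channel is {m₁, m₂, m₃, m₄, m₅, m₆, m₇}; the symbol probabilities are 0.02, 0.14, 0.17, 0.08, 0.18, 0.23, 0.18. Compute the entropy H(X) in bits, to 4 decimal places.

H = −Σ pᵢ log₂ pᵢ.
−0.02·log₂(0.02) = 0.1129
−0.14·log₂(0.14) = 0.3971
−0.17·log₂(0.17) = 0.4346
−0.08·log₂(0.08) = 0.2915
−0.18·log₂(0.18) = 0.4453
−0.23·log₂(0.23) = 0.4877
−0.18·log₂(0.18) = 0.4453
Sum ≈ 2.6144 → 2.6144 bits.

2.6144 bits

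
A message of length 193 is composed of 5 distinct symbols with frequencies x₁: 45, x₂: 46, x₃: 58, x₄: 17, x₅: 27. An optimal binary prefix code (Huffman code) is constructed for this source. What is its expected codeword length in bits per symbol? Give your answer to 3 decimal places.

Probabilities are the counts divided by 193.
Repeatedly combine the two least-probable nodes; the expected code length is the sum of the merged weights.
merge 17/193 + 27/193 → 44/193
merge 44/193 + 45/193 → 89/193
merge 46/193 + 58/193 → 104/193
merge 89/193 + 104/193 → 1
L = 44/193 + 89/193 + 104/193 + 1 = 430/193 ≈ 2.228 bits/symbol.

2.228 bits/symbol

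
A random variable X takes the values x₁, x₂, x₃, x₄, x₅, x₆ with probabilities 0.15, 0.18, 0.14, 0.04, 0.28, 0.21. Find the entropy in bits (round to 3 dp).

H = −Σ pᵢ log₂ pᵢ.
−0.15·log₂(0.15) = 0.4105
−0.18·log₂(0.18) = 0.4453
−0.14·log₂(0.14) = 0.3971
−0.04·log₂(0.04) = 0.1858
−0.28·log₂(0.28) = 0.5142
−0.21·log₂(0.21) = 0.4728
Sum ≈ 2.4258 → 2.426 bits.

2.426 bits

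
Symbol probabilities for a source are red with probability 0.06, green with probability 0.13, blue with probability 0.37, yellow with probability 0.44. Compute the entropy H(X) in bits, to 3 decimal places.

H = −Σ pᵢ log₂ pᵢ.
−0.06·log₂(0.06) = 0.2435
−0.13·log₂(0.13) = 0.3826
−0.37·log₂(0.37) = 0.5307
−0.44·log₂(0.44) = 0.5211
Sum ≈ 1.6781 → 1.678 bits.

1.678 bits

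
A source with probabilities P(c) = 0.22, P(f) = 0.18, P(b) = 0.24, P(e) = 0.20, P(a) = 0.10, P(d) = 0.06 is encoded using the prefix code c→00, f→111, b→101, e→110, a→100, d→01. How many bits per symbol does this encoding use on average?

2.72 bits/symbol

L̄ = Σ pᵢ·ℓᵢ = 0.22·2 + 0.18·3 + 0.24·3 + 0.20·3 + 0.10·3 + 0.06·2 = 2.72 bits/symbol.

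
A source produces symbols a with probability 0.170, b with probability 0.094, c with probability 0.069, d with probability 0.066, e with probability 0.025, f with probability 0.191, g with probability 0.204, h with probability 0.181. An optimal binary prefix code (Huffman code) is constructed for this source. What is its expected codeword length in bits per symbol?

Repeatedly combine the two least-probable nodes; the expected code length is the sum of the merged weights.
merge 1/40 + 33/500 → 91/1000
merge 69/1000 + 91/1000 → 4/25
merge 47/500 + 4/25 → 127/500
merge 17/100 + 181/1000 → 351/1000
merge 191/1000 + 51/250 → 79/200
merge 127/500 + 351/1000 → 121/200
merge 79/200 + 121/200 → 1
L = 91/1000 + 4/25 + 127/500 + 351/1000 + 79/200 + 121/200 + 1 = 357/125 = 2.856 bits/symbol.

2.856 bits/symbol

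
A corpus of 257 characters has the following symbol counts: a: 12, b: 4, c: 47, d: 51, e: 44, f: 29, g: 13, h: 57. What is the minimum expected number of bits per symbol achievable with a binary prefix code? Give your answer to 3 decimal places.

2.755 bits/symbol

Probabilities are the counts divided by 257.
Repeatedly combine the two least-probable nodes; the expected code length is the sum of the merged weights.
merge 4/257 + 12/257 → 16/257
merge 13/257 + 16/257 → 29/257
merge 29/257 + 29/257 → 58/257
merge 44/257 + 47/257 → 91/257
merge 51/257 + 57/257 → 108/257
merge 58/257 + 91/257 → 149/257
merge 108/257 + 149/257 → 1
L = 16/257 + 29/257 + 58/257 + 91/257 + 108/257 + 149/257 + 1 = 708/257 ≈ 2.755 bits/symbol.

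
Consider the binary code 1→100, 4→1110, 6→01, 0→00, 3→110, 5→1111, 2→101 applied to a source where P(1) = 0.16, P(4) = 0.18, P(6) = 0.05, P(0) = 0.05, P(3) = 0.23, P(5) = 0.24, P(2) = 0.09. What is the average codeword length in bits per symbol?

L̄ = Σ pᵢ·ℓᵢ = 0.16·3 + 0.18·4 + 0.05·2 + 0.05·2 + 0.23·3 + 0.24·4 + 0.09·3 = 3.32 bits/symbol.

3.32 bits/symbol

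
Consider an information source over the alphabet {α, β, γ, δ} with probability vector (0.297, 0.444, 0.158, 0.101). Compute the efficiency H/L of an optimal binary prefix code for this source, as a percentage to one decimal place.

Entropy H = −Σ p log₂ p ≈ 1.7949 bits.
Huffman merges: 101/1000+79/500→259/1000; 259/1000+297/1000→139/250; 111/250+139/250→1. L = 363/200 ≈ 1.8150.
Efficiency = H/L = 1.7949/1.8150 = 98.9%.

98.9%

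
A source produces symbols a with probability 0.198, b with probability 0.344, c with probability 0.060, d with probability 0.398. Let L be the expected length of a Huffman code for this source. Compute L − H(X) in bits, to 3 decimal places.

Entropy H = −Σ p log₂ p ≈ 1.7647 bits.
Huffman merges: 3/50+99/500→129/500; 129/500+43/125→301/500; 199/500+301/500→1. L = 93/50 ≈ 1.8600.
L − H = 1.8600 − 1.7647 = 0.095 bits.

0.095 bits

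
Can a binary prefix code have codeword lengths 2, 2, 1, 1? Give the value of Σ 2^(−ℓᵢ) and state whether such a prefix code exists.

With common denominator 2^2 = 4: Σ 2^(−ℓᵢ) = 1/4 + 1/4 + 2/4 + 2/4 = 6/4 = 1.5.
Kraft's inequality requires Σ ≤ 1; here Σ = 1.5 > 1, so no such prefix code exists.

1.5; no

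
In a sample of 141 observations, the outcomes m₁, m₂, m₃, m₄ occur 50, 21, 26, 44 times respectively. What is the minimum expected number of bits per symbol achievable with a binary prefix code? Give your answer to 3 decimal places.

1.979 bits/symbol

Probabilities are the counts divided by 141.
Repeatedly combine the two least-probable nodes; the expected code length is the sum of the merged weights.
merge 7/47 + 26/141 → 1/3
merge 44/141 + 1/3 → 91/141
merge 50/141 + 91/141 → 1
L = 1/3 + 91/141 + 1 = 93/47 ≈ 1.979 bits/symbol.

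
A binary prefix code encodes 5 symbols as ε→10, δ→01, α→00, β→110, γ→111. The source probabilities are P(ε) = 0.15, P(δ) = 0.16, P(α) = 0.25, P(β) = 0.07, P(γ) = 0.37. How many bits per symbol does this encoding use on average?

L̄ = Σ pᵢ·ℓᵢ = 0.15·2 + 0.16·2 + 0.25·2 + 0.07·3 + 0.37·3 = 2.44 bits/symbol.

2.44 bits/symbol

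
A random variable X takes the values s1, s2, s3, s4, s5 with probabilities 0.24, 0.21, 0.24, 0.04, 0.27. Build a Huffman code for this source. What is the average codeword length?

2.25 bits/symbol

Repeatedly combine the two least-probable nodes; the expected code length is the sum of the merged weights.
merge 1/25 + 21/100 → 1/4
merge 6/25 + 6/25 → 12/25
merge 1/4 + 27/100 → 13/25
merge 12/25 + 13/25 → 1
L = 1/4 + 12/25 + 13/25 + 1 = 9/4 = 2.25 bits/symbol.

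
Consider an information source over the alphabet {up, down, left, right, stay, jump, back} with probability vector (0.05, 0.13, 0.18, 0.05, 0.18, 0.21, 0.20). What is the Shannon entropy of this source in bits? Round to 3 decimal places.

H = −Σ pᵢ log₂ pᵢ.
−0.05·log₂(0.05) = 0.2161
−0.13·log₂(0.13) = 0.3826
−0.18·log₂(0.18) = 0.4453
−0.05·log₂(0.05) = 0.2161
−0.18·log₂(0.18) = 0.4453
−0.21·log₂(0.21) = 0.4728
−0.20·log₂(0.20) = 0.4644
Sum ≈ 2.6427 → 2.643 bits.

2.643 bits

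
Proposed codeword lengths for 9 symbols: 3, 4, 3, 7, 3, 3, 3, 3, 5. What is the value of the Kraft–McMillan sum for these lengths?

With common denominator 2^7 = 128: Σ 2^(−ℓᵢ) = 16/128 + 8/128 + 16/128 + 1/128 + 16/128 + 16/128 + 16/128 + 16/128 + 4/128 = 109/128 = 0.8515625.

0.8515625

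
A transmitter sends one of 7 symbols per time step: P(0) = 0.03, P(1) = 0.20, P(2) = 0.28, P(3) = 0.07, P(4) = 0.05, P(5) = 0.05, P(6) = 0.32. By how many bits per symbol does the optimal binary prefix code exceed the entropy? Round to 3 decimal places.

0.043 bits

Entropy H = −Σ p log₂ p ≈ 2.3572 bits.
Huffman merges: 3/100+1/20→2/25; 1/20+7/100→3/25; 2/25+3/25→1/5; 1/5+1/5→2/5; 7/25+8/25→3/5; 2/5+3/5→1. L = 12/5 ≈ 2.4000.
L − H = 2.4000 − 2.3572 = 0.043 bits.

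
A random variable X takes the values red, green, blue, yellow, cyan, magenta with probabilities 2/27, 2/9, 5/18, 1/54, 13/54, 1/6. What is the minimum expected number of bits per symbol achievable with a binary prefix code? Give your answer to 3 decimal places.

Repeatedly combine the two least-probable nodes; the expected code length is the sum of the merged weights.
merge 1/54 + 2/27 → 5/54
merge 5/54 + 1/6 → 7/27
merge 2/9 + 13/54 → 25/54
merge 7/27 + 5/18 → 29/54
merge 25/54 + 29/54 → 1
L = 5/54 + 7/27 + 25/54 + 29/54 + 1 = 127/54 ≈ 2.352 bits/symbol.

2.352 bits/symbol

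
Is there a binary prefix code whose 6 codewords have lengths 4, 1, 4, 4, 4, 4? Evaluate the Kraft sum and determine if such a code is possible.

0.8125; yes

With common denominator 2^4 = 16: Σ 2^(−ℓᵢ) = 1/16 + 8/16 + 1/16 + 1/16 + 1/16 + 1/16 = 13/16 = 0.8125.
Kraft's inequality requires Σ ≤ 1; here Σ = 0.8125 ≤ 1, so such a prefix code exists.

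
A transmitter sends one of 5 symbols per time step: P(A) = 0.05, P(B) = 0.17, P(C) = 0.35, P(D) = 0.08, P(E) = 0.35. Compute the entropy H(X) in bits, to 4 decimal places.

2.0024 bits

H = −Σ pᵢ log₂ pᵢ.
−0.05·log₂(0.05) = 0.2161
−0.17·log₂(0.17) = 0.4346
−0.35·log₂(0.35) = 0.5301
−0.08·log₂(0.08) = 0.2915
−0.35·log₂(0.35) = 0.5301
Sum ≈ 2.0024 → 2.0024 bits.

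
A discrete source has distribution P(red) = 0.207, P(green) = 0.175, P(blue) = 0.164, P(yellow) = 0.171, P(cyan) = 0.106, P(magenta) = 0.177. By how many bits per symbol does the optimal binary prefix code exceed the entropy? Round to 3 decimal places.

Entropy H = −Σ p log₂ p ≈ 2.5593 bits.
Huffman merges: 53/500+41/250→27/100; 171/1000+7/40→173/500; 177/1000+207/1000→48/125; 27/100+173/500→77/125; 48/125+77/125→1. L = 327/125 ≈ 2.6160.
L − H = 2.6160 − 2.5593 = 0.057 bits.

0.057 bits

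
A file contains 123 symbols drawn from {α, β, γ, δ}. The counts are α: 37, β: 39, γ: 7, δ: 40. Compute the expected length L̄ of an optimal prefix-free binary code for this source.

Probabilities are the counts divided by 123.
Repeatedly combine the two least-probable nodes; the expected code length is the sum of the merged weights.
merge 7/123 + 37/123 → 44/123
merge 13/41 + 40/123 → 79/123
merge 44/123 + 79/123 → 1
L = 44/123 + 79/123 + 1 = 2 bits/symbol.

2 bits/symbol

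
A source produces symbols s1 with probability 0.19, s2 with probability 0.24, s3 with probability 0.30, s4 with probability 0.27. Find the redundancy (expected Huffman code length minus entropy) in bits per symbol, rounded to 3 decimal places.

Entropy H = −Σ p log₂ p ≈ 1.9805 bits.
Huffman merges: 19/100+6/25→43/100; 27/100+3/10→57/100; 43/100+57/100→1. L = 2 ≈ 2.0000.
L − H = 2.0000 − 1.9805 = 0.020 bits.

0.020 bits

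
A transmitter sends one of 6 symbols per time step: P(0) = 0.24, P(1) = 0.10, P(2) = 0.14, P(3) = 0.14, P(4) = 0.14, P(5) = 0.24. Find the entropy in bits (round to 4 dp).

2.5118 bits

H = −Σ pᵢ log₂ pᵢ.
−0.24·log₂(0.24) = 0.4941
−0.10·log₂(0.10) = 0.3322
−0.14·log₂(0.14) = 0.3971
−0.14·log₂(0.14) = 0.3971
−0.14·log₂(0.14) = 0.3971
−0.24·log₂(0.24) = 0.4941
Sum ≈ 2.5118 → 2.5118 bits.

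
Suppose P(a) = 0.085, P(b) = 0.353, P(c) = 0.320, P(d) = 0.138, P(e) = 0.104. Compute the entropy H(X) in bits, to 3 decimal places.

2.093 bits

H = −Σ pᵢ log₂ pᵢ.
−0.085·log₂(0.085) = 0.3023
−0.353·log₂(0.353) = 0.5303
−0.320·log₂(0.320) = 0.5260
−0.138·log₂(0.138) = 0.3943
−0.104·log₂(0.104) = 0.3396
Sum ≈ 2.0925 → 2.093 bits.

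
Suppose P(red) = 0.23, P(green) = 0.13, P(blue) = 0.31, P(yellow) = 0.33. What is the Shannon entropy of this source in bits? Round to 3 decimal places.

1.922 bits

H = −Σ pᵢ log₂ pᵢ.
−0.23·log₂(0.23) = 0.4877
−0.13·log₂(0.13) = 0.3826
−0.31·log₂(0.31) = 0.5238
−0.33·log₂(0.33) = 0.5278
Sum ≈ 1.9219 → 1.922 bits.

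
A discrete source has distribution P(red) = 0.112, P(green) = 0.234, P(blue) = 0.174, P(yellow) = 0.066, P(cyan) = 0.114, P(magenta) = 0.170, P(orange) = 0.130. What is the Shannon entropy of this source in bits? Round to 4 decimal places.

2.7162 bits

H = −Σ pᵢ log₂ pᵢ.
−0.112·log₂(0.112) = 0.3537
−0.234·log₂(0.234) = 0.4903
−0.174·log₂(0.174) = 0.4390
−0.066·log₂(0.066) = 0.2588
−0.114·log₂(0.114) = 0.3571
−0.170·log₂(0.170) = 0.4346
−0.130·log₂(0.130) = 0.3826
Sum ≈ 2.7162 → 2.7162 bits.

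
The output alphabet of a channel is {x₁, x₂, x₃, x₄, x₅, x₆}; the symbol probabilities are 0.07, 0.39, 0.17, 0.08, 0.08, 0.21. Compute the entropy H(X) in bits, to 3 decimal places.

H = −Σ pᵢ log₂ pᵢ.
−0.07·log₂(0.07) = 0.2686
−0.39·log₂(0.39) = 0.5298
−0.17·log₂(0.17) = 0.4346
−0.08·log₂(0.08) = 0.2915
−0.08·log₂(0.08) = 0.2915
−0.21·log₂(0.21) = 0.4728
Sum ≈ 2.2888 → 2.289 bits.

2.289 bits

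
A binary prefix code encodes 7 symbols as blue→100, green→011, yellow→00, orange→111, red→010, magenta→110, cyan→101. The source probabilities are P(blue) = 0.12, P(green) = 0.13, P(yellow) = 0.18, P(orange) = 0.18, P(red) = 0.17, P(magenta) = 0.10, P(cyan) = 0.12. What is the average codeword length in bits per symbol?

2.82 bits/symbol

L̄ = Σ pᵢ·ℓᵢ = 0.12·3 + 0.13·3 + 0.18·2 + 0.18·3 + 0.17·3 + 0.10·3 + 0.12·3 = 2.82 bits/symbol.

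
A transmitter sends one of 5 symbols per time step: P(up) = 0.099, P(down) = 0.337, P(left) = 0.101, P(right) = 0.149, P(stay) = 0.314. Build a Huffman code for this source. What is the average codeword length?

2.2 bits/symbol

Repeatedly combine the two least-probable nodes; the expected code length is the sum of the merged weights.
merge 99/1000 + 101/1000 → 1/5
merge 149/1000 + 1/5 → 349/1000
merge 157/500 + 337/1000 → 651/1000
merge 349/1000 + 651/1000 → 1
L = 1/5 + 349/1000 + 651/1000 + 1 = 11/5 = 2.2 bits/symbol.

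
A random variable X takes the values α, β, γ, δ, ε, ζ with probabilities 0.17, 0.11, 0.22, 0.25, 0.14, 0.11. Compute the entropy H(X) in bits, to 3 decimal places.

2.513 bits

H = −Σ pᵢ log₂ pᵢ.
−0.17·log₂(0.17) = 0.4346
−0.11·log₂(0.11) = 0.3503
−0.22·log₂(0.22) = 0.4806
−0.25·log₂(0.25) = 0.5000
−0.14·log₂(0.14) = 0.3971
−0.11·log₂(0.11) = 0.3503
Sum ≈ 2.5128 → 2.513 bits.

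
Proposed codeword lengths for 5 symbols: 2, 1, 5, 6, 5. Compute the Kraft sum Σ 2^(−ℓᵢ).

With common denominator 2^6 = 64: Σ 2^(−ℓᵢ) = 16/64 + 32/64 + 2/64 + 1/64 + 2/64 = 53/64 = 0.828125.

0.828125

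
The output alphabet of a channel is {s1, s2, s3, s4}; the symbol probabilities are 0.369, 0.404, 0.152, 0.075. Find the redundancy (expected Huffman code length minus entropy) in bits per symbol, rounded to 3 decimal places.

Entropy H = −Σ p log₂ p ≈ 1.7524 bits.
Huffman merges: 3/40+19/125→227/1000; 227/1000+369/1000→149/250; 101/250+149/250→1. L = 1823/1000 ≈ 1.8230.
L − H = 1.8230 − 1.7524 = 0.071 bits.

0.071 bits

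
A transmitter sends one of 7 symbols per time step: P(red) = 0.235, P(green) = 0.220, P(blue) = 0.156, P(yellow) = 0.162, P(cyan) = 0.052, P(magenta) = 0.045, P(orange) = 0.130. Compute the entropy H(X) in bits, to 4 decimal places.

2.6209 bits

H = −Σ pᵢ log₂ pᵢ.
−0.235·log₂(0.235) = 0.4910
−0.220·log₂(0.220) = 0.4806
−0.156·log₂(0.156) = 0.4181
−0.162·log₂(0.162) = 0.4254
−0.052·log₂(0.052) = 0.2218
−0.045·log₂(0.045) = 0.2013
−0.130·log₂(0.130) = 0.3826
Sum ≈ 2.6209 → 2.6209 bits.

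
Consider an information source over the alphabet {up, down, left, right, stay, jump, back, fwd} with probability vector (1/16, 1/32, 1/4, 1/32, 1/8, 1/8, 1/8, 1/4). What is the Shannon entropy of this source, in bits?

2.6875 bits

Each probability is a power of 1/2, so log₂(1/p) is an integer.
H = Σ p·log₂(1/p) = 1/16·4 + 1/32·5 + 1/4·2 + 1/32·5 + 1/8·3 + 1/8·3 + 1/8·3 + 1/4·2 = 2.6875 bits.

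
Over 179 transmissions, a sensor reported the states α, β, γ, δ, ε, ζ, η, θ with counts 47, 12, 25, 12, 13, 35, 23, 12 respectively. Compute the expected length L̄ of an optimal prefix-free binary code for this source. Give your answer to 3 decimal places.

2.816 bits/symbol

Probabilities are the counts divided by 179.
Repeatedly combine the two least-probable nodes; the expected code length is the sum of the merged weights.
merge 12/179 + 12/179 → 24/179
merge 12/179 + 13/179 → 25/179
merge 23/179 + 24/179 → 47/179
merge 25/179 + 25/179 → 50/179
merge 35/179 + 47/179 → 82/179
merge 47/179 + 50/179 → 97/179
merge 82/179 + 97/179 → 1
L = 24/179 + 25/179 + 47/179 + 50/179 + 82/179 + 97/179 + 1 = 504/179 ≈ 2.816 bits/symbol.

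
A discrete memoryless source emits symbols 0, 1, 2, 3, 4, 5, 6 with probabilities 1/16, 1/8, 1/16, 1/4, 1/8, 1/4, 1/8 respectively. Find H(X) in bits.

2.625 bits

Each probability is a power of 1/2, so log₂(1/p) is an integer.
H = Σ p·log₂(1/p) = 1/16·4 + 1/8·3 + 1/16·4 + 1/4·2 + 1/8·3 + 1/4·2 + 1/8·3 = 2.625 bits.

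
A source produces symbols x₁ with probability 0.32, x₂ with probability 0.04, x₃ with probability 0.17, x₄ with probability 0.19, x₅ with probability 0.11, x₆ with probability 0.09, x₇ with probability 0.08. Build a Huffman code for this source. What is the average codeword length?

2.61 bits/symbol

Repeatedly combine the two least-probable nodes; the expected code length is the sum of the merged weights.
merge 1/25 + 2/25 → 3/25
merge 9/100 + 11/100 → 1/5
merge 3/25 + 17/100 → 29/100
merge 19/100 + 1/5 → 39/100
merge 29/100 + 8/25 → 61/100
merge 39/100 + 61/100 → 1
L = 3/25 + 1/5 + 29/100 + 39/100 + 61/100 + 1 = 261/100 = 2.61 bits/symbol.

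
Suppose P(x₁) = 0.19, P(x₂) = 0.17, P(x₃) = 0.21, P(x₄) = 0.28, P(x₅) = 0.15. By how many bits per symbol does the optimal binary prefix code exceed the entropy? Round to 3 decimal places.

Entropy H = −Σ p log₂ p ≈ 2.2874 bits.
Huffman merges: 3/20+17/100→8/25; 19/100+21/100→2/5; 7/25+8/25→3/5; 2/5+3/5→1. L = 58/25 ≈ 2.3200.
L − H = 2.3200 − 2.2874 = 0.033 bits.

0.033 bits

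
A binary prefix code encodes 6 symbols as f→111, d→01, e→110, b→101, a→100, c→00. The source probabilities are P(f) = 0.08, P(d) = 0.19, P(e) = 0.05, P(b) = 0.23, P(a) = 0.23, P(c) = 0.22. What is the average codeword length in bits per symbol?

L̄ = Σ pᵢ·ℓᵢ = 0.08·3 + 0.19·2 + 0.05·3 + 0.23·3 + 0.23·3 + 0.22·2 = 2.59 bits/symbol.

2.59 bits/symbol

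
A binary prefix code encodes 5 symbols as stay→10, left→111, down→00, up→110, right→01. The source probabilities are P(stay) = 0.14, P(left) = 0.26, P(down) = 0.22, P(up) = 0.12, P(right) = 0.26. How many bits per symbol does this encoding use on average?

L̄ = Σ pᵢ·ℓᵢ = 0.14·2 + 0.26·3 + 0.22·2 + 0.12·3 + 0.26·2 = 2.38 bits/symbol.

2.38 bits/symbol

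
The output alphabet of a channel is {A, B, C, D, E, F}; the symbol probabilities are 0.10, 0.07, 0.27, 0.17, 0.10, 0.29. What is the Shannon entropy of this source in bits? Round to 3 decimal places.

H = −Σ pᵢ log₂ pᵢ.
−0.10·log₂(0.10) = 0.3322
−0.07·log₂(0.07) = 0.2686
−0.27·log₂(0.27) = 0.5100
−0.17·log₂(0.17) = 0.4346
−0.10·log₂(0.10) = 0.3322
−0.29·log₂(0.29) = 0.5179
Sum ≈ 2.3955 → 2.395 bits.

2.395 bits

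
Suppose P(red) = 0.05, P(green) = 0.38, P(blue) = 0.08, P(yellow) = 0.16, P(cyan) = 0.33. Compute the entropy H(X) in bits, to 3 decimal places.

H = −Σ pᵢ log₂ pᵢ.
−0.05·log₂(0.05) = 0.2161
−0.38·log₂(0.38) = 0.5305
−0.08·log₂(0.08) = 0.2915
−0.16·log₂(0.16) = 0.4230
−0.33·log₂(0.33) = 0.5278
Sum ≈ 1.9889 → 1.989 bits.

1.989 bits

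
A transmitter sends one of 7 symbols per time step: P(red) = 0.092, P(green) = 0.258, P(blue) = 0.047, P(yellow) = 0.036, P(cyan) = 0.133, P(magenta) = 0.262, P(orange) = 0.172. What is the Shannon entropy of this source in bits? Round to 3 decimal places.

2.531 bits

H = −Σ pᵢ log₂ pᵢ.
−0.092·log₂(0.092) = 0.3167
−0.258·log₂(0.258) = 0.5043
−0.047·log₂(0.047) = 0.2073
−0.036·log₂(0.036) = 0.1727
−0.133·log₂(0.133) = 0.3871
−0.262·log₂(0.262) = 0.5063
−0.172·log₂(0.172) = 0.4368
Sum ≈ 2.5311 → 2.531 bits.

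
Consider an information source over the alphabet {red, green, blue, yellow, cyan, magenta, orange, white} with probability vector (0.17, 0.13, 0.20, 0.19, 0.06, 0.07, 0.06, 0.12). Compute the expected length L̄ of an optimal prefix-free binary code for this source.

Repeatedly combine the two least-probable nodes; the expected code length is the sum of the merged weights.
merge 3/50 + 3/50 → 3/25
merge 7/100 + 3/25 → 19/100
merge 3/25 + 13/100 → 1/4
merge 17/100 + 19/100 → 9/25
merge 19/100 + 1/5 → 39/100
merge 1/4 + 9/25 → 61/100
merge 39/100 + 61/100 → 1
L = 3/25 + 19/100 + 1/4 + 9/25 + 39/100 + 61/100 + 1 = 73/25 = 2.92 bits/symbol.

2.92 bits/symbol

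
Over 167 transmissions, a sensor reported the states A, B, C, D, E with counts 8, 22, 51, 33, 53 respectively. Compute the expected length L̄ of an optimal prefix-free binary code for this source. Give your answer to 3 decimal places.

Probabilities are the counts divided by 167.
Repeatedly combine the two least-probable nodes; the expected code length is the sum of the merged weights.
merge 8/167 + 22/167 → 30/167
merge 30/167 + 33/167 → 63/167
merge 51/167 + 53/167 → 104/167
merge 63/167 + 104/167 → 1
L = 30/167 + 63/167 + 104/167 + 1 = 364/167 ≈ 2.180 bits/symbol.

2.180 bits/symbol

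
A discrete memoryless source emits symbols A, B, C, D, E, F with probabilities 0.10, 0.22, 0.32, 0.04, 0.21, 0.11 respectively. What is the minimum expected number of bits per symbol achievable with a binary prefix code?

2.39 bits/symbol

Repeatedly combine the two least-probable nodes; the expected code length is the sum of the merged weights.
merge 1/25 + 1/10 → 7/50
merge 11/100 + 7/50 → 1/4
merge 21/100 + 11/50 → 43/100
merge 1/4 + 8/25 → 57/100
merge 43/100 + 57/100 → 1
L = 7/50 + 1/4 + 43/100 + 57/100 + 1 = 239/100 = 2.39 bits/symbol.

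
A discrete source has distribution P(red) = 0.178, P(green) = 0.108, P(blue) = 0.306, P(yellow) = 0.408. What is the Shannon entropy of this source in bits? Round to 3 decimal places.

H = −Σ pᵢ log₂ pᵢ.
−0.178·log₂(0.178) = 0.4432
−0.108·log₂(0.108) = 0.3468
−0.306·log₂(0.306) = 0.5228
−0.408·log₂(0.408) = 0.5277
Sum ≈ 1.8405 → 1.840 bits.

1.840 bits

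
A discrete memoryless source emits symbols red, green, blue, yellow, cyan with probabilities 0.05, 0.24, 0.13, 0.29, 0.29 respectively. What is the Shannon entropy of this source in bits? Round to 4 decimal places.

H = −Σ pᵢ log₂ pᵢ.
−0.05·log₂(0.05) = 0.2161
−0.24·log₂(0.24) = 0.4941
−0.13·log₂(0.13) = 0.3826
−0.29·log₂(0.29) = 0.5179
−0.29·log₂(0.29) = 0.5179
Sum ≈ 2.1287 → 2.1287 bits.

2.1287 bits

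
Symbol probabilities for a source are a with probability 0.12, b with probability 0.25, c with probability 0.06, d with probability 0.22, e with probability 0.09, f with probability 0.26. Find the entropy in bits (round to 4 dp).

2.4091 bits

H = −Σ pᵢ log₂ pᵢ.
−0.12·log₂(0.12) = 0.3671
−0.25·log₂(0.25) = 0.5000
−0.06·log₂(0.06) = 0.2435
−0.22·log₂(0.22) = 0.4806
−0.09·log₂(0.09) = 0.3127
−0.26·log₂(0.26) = 0.5053
Sum ≈ 2.4091 → 2.4091 bits.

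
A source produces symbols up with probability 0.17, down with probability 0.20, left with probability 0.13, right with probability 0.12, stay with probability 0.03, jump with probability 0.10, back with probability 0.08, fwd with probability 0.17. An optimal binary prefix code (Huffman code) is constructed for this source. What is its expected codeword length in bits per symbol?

Repeatedly combine the two least-probable nodes; the expected code length is the sum of the merged weights.
merge 3/100 + 2/25 → 11/100
merge 1/10 + 11/100 → 21/100
merge 3/25 + 13/100 → 1/4
merge 17/100 + 17/100 → 17/50
merge 1/5 + 21/100 → 41/100
merge 1/4 + 17/50 → 59/100
merge 41/100 + 59/100 → 1
L = 11/100 + 21/100 + 1/4 + 17/50 + 41/100 + 59/100 + 1 = 291/100 = 2.91 bits/symbol.

2.91 bits/symbol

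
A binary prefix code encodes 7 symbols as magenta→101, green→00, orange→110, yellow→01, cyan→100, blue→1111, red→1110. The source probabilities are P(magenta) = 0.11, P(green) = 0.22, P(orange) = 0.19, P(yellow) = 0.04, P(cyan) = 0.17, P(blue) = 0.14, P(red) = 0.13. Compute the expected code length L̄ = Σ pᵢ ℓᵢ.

3.01 bits/symbol

L̄ = Σ pᵢ·ℓᵢ = 0.11·3 + 0.22·2 + 0.19·3 + 0.04·2 + 0.17·3 + 0.14·4 + 0.13·4 = 3.01 bits/symbol.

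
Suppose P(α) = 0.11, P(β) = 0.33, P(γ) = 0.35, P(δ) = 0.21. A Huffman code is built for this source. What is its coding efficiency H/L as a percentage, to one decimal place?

Entropy H = −Σ p log₂ p ≈ 1.8810 bits.
Huffman merges: 11/100+21/100→8/25; 8/25+33/100→13/20; 7/20+13/20→1. L = 197/100 ≈ 1.9700.
Efficiency = H/L = 1.8810/1.9700 = 95.5%.

95.5%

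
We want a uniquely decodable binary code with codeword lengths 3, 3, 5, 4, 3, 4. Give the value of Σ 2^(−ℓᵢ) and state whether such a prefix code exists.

With common denominator 2^5 = 32: Σ 2^(−ℓᵢ) = 4/32 + 4/32 + 1/32 + 2/32 + 4/32 + 2/32 = 17/32 = 0.53125.
Kraft's inequality requires Σ ≤ 1; here Σ = 0.53125 ≤ 1, so such a prefix code exists.

0.53125; yes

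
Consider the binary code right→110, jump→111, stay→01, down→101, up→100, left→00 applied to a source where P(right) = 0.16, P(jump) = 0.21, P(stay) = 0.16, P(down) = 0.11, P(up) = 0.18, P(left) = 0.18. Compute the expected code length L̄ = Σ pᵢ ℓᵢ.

2.66 bits/symbol

L̄ = Σ pᵢ·ℓᵢ = 0.16·3 + 0.21·3 + 0.16·2 + 0.11·3 + 0.18·3 + 0.18·2 = 2.66 bits/symbol.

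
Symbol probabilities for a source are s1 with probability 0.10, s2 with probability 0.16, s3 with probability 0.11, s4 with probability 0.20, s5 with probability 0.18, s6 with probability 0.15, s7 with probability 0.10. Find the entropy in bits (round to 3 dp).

H = −Σ pᵢ log₂ pᵢ.
−0.10·log₂(0.10) = 0.3322
−0.16·log₂(0.16) = 0.4230
−0.11·log₂(0.11) = 0.3503
−0.20·log₂(0.20) = 0.4644
−0.18·log₂(0.18) = 0.4453
−0.15·log₂(0.15) = 0.4105
−0.10·log₂(0.10) = 0.3322
Sum ≈ 2.7579 → 2.758 bits.

2.758 bits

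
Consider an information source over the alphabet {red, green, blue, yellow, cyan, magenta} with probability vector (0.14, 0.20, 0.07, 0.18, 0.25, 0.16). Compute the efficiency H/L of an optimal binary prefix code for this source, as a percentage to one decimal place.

98.0%

Entropy H = −Σ p log₂ p ≈ 2.4984 bits.
Huffman merges: 7/100+7/50→21/100; 4/25+9/50→17/50; 1/5+21/100→41/100; 1/4+17/50→59/100; 41/100+59/100→1. L = 51/20 ≈ 2.5500.
Efficiency = H/L = 2.4984/2.5500 = 98.0%.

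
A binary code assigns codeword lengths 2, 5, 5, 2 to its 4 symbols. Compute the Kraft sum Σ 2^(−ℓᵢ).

With common denominator 2^5 = 32: Σ 2^(−ℓᵢ) = 8/32 + 1/32 + 1/32 + 8/32 = 18/32 = 0.5625.

0.5625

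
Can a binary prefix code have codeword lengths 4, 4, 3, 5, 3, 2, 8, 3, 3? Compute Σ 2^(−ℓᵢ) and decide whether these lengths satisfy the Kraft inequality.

0.91015625; yes

With common denominator 2^8 = 256: Σ 2^(−ℓᵢ) = 16/256 + 16/256 + 32/256 + 8/256 + 32/256 + 64/256 + 1/256 + 32/256 + 32/256 = 233/256 = 0.91015625.
Kraft's inequality requires Σ ≤ 1; here Σ = 0.91015625 ≤ 1, so such a prefix code exists.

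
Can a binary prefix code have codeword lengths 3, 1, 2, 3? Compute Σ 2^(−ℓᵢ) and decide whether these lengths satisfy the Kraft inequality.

With common denominator 2^3 = 8: Σ 2^(−ℓᵢ) = 1/8 + 4/8 + 2/8 + 1/8 = 8/8 = 1.
Kraft's inequality requires Σ ≤ 1; here Σ = 1 ≤ 1, so such a prefix code exists.

1; yes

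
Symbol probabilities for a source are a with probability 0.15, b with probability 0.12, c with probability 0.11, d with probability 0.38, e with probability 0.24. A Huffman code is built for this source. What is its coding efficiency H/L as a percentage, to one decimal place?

96.5%

Entropy H = −Σ p log₂ p ≈ 2.1525 bits.
Huffman merges: 11/100+3/25→23/100; 3/20+23/100→19/50; 6/25+19/50→31/50; 19/50+31/50→1. L = 223/100 ≈ 2.2300.
Efficiency = H/L = 2.1525/2.2300 = 96.5%.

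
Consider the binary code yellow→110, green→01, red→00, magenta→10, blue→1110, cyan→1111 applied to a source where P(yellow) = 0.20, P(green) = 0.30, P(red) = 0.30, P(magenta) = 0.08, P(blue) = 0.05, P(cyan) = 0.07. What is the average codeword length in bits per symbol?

L̄ = Σ pᵢ·ℓᵢ = 0.20·3 + 0.30·2 + 0.30·2 + 0.08·2 + 0.05·4 + 0.07·4 = 2.44 bits/symbol.

2.44 bits/symbol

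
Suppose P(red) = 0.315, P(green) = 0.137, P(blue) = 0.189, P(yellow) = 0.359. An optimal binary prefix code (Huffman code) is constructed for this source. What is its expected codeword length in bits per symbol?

1.967 bits/symbol

Repeatedly combine the two least-probable nodes; the expected code length is the sum of the merged weights.
merge 137/1000 + 189/1000 → 163/500
merge 63/200 + 163/500 → 641/1000
merge 359/1000 + 641/1000 → 1
L = 163/500 + 641/1000 + 1 = 1967/1000 = 1.967 bits/symbol.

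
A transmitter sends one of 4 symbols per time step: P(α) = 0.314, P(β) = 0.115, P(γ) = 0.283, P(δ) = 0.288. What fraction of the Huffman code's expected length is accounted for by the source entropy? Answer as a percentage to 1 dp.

95.8%

Entropy H = −Σ p log₂ p ≈ 1.9162 bits.
Huffman merges: 23/200+283/1000→199/500; 36/125+157/500→301/500; 199/500+301/500→1. L = 2 ≈ 2.0000.
Efficiency = H/L = 1.9162/2.0000 = 95.8%.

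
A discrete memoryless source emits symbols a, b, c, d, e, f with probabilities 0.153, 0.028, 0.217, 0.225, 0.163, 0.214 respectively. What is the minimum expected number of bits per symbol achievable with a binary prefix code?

Repeatedly combine the two least-probable nodes; the expected code length is the sum of the merged weights.
merge 7/250 + 153/1000 → 181/1000
merge 163/1000 + 181/1000 → 43/125
merge 107/500 + 217/1000 → 431/1000
merge 9/40 + 43/125 → 569/1000
merge 431/1000 + 569/1000 → 1
L = 181/1000 + 43/125 + 431/1000 + 569/1000 + 1 = 101/40 = 2.525 bits/symbol.

2.525 bits/symbol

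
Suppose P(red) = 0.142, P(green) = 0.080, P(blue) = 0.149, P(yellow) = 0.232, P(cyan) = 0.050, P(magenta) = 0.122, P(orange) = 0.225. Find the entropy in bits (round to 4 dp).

H = −Σ pᵢ log₂ pᵢ.
−0.142·log₂(0.142) = 0.3999
−0.080·log₂(0.080) = 0.2915
−0.149·log₂(0.149) = 0.4092
−0.232·log₂(0.232) = 0.4890
−0.050·log₂(0.050) = 0.2161
−0.122·log₂(0.122) = 0.3703
−0.225·log₂(0.225) = 0.4842
Sum ≈ 2.6602 → 2.6602 bits.

2.6602 bits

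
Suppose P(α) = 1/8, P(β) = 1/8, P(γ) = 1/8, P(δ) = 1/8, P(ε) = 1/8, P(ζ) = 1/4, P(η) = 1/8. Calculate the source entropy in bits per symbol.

Each probability is a power of 1/2, so log₂(1/p) is an integer.
H = Σ p·log₂(1/p) = 1/8·3 + 1/8·3 + 1/8·3 + 1/8·3 + 1/8·3 + 1/4·2 + 1/8·3 = 2.75 bits.

2.75 bits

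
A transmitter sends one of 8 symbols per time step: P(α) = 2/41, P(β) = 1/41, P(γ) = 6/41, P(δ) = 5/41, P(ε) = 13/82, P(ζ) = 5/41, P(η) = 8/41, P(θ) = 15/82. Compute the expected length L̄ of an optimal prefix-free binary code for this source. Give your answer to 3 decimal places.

2.878 bits/symbol

Repeatedly combine the two least-probable nodes; the expected code length is the sum of the merged weights.
merge 1/41 + 2/41 → 3/41
merge 3/41 + 5/41 → 8/41
merge 5/41 + 6/41 → 11/41
merge 13/82 + 15/82 → 14/41
merge 8/41 + 8/41 → 16/41
merge 11/41 + 14/41 → 25/41
merge 16/41 + 25/41 → 1
L = 3/41 + 8/41 + 11/41 + 14/41 + 16/41 + 25/41 + 1 = 118/41 ≈ 2.878 bits/symbol.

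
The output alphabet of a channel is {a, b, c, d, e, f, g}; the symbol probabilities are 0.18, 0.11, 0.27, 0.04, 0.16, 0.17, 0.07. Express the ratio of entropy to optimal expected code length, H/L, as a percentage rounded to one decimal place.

Entropy H = −Σ p log₂ p ≈ 2.6175 bits.
Huffman merges: 1/25+7/100→11/100; 11/100+11/100→11/50; 4/25+17/100→33/100; 9/50+11/50→2/5; 27/100+33/100→3/5; 2/5+3/5→1. L = 133/50 ≈ 2.6600.
Efficiency = H/L = 2.6175/2.6600 = 98.4%.

98.4%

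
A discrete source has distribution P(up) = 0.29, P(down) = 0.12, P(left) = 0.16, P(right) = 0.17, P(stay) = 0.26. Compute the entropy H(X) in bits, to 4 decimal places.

H = −Σ pᵢ log₂ pᵢ.
−0.29·log₂(0.29) = 0.5179
−0.12·log₂(0.12) = 0.3671
−0.16·log₂(0.16) = 0.4230
−0.17·log₂(0.17) = 0.4346
−0.26·log₂(0.26) = 0.5053
Sum ≈ 2.2479 → 2.2479 bits.

2.2479 bits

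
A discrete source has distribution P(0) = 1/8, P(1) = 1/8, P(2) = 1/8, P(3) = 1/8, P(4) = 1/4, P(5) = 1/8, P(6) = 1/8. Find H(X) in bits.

Each probability is a power of 1/2, so log₂(1/p) is an integer.
H = Σ p·log₂(1/p) = 1/8·3 + 1/8·3 + 1/8·3 + 1/8·3 + 1/4·2 + 1/8·3 + 1/8·3 = 2.75 bits.

2.75 bits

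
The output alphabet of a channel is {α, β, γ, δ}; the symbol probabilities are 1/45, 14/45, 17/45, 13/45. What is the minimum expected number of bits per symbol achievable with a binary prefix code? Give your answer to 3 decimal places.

Repeatedly combine the two least-probable nodes; the expected code length is the sum of the merged weights.
merge 1/45 + 13/45 → 14/45
merge 14/45 + 14/45 → 28/45
merge 17/45 + 28/45 → 1
L = 14/45 + 28/45 + 1 = 29/15 ≈ 1.933 bits/symbol.

1.933 bits/symbol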